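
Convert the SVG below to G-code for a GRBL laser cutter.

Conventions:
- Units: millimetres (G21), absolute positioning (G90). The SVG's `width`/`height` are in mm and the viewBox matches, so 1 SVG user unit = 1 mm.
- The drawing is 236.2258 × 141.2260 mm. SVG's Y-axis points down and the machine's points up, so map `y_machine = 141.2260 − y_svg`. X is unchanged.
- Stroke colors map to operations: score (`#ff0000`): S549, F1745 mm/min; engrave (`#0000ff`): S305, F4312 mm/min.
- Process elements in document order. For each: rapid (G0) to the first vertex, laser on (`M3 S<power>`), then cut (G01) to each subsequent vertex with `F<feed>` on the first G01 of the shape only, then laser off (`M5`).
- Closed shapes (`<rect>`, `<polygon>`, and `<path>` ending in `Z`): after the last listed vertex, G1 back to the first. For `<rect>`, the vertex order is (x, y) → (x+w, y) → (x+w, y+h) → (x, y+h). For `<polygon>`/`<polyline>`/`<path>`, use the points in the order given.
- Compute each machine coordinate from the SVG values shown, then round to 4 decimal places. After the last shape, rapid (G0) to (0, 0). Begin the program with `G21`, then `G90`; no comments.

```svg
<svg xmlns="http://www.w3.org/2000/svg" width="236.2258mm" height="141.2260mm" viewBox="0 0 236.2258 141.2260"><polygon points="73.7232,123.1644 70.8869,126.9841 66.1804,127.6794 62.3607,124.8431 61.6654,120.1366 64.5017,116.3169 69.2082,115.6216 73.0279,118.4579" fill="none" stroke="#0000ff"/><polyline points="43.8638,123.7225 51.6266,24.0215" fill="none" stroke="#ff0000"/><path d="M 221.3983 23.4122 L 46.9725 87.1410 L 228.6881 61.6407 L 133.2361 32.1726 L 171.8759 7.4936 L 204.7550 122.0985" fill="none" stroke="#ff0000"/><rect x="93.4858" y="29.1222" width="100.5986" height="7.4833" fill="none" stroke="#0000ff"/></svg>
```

1 u = 1 mm; y_m = 141.2260 − y.

[1] `<polygon>` regular polygon, #0000ff→engrave S305 F4312: (73.7232,18.0616) → (70.8869,14.2419) → (66.1804,13.5466) → (62.3607,16.3829) → (61.6654,21.0894) → (64.5017,24.9091) → (69.2082,25.6044) → (73.0279,22.7681) → (73.7232,18.0616) (closed)

[2] `<polyline>` line segment, #ff0000→score S549 F1745: (43.8638,17.5035) → (51.6266,117.2045)

[3] `<path>` open polyline, #ff0000→score S549 F1745: (221.3983,117.8138) → (46.9725,54.0850) → (228.6881,79.5853) → (133.2361,109.0534) → (171.8759,133.7324) → (204.7550,19.1275)

[4] `<rect>` rectangle, #0000ff→engrave S305 F4312: (93.4858,112.1038) → (194.0844,112.1038) → (194.0844,104.6205) → (93.4858,104.6205) → (93.4858,112.1038) (closed)

G21
G90
G0 X73.7232 Y18.0616
M3 S305
G01 X70.8869 Y14.2419 F4312
G01 X66.1804 Y13.5466
G01 X62.3607 Y16.3829
G01 X61.6654 Y21.0894
G01 X64.5017 Y24.9091
G01 X69.2082 Y25.6044
G01 X73.0279 Y22.7681
G01 X73.7232 Y18.0616
M5
G0 X43.8638 Y17.5035
M3 S549
G01 X51.6266 Y117.2045 F1745
M5
G0 X221.3983 Y117.8138
M3 S549
G01 X46.9725 Y54.0850 F1745
G01 X228.6881 Y79.5853
G01 X133.2361 Y109.0534
G01 X171.8759 Y133.7324
G01 X204.7550 Y19.1275
M5
G0 X93.4858 Y112.1038
M3 S305
G01 X194.0844 Y112.1038 F4312
G01 X194.0844 Y104.6205
G01 X93.4858 Y104.6205
G01 X93.4858 Y112.1038
M5
G0 X0.0000 Y0.0000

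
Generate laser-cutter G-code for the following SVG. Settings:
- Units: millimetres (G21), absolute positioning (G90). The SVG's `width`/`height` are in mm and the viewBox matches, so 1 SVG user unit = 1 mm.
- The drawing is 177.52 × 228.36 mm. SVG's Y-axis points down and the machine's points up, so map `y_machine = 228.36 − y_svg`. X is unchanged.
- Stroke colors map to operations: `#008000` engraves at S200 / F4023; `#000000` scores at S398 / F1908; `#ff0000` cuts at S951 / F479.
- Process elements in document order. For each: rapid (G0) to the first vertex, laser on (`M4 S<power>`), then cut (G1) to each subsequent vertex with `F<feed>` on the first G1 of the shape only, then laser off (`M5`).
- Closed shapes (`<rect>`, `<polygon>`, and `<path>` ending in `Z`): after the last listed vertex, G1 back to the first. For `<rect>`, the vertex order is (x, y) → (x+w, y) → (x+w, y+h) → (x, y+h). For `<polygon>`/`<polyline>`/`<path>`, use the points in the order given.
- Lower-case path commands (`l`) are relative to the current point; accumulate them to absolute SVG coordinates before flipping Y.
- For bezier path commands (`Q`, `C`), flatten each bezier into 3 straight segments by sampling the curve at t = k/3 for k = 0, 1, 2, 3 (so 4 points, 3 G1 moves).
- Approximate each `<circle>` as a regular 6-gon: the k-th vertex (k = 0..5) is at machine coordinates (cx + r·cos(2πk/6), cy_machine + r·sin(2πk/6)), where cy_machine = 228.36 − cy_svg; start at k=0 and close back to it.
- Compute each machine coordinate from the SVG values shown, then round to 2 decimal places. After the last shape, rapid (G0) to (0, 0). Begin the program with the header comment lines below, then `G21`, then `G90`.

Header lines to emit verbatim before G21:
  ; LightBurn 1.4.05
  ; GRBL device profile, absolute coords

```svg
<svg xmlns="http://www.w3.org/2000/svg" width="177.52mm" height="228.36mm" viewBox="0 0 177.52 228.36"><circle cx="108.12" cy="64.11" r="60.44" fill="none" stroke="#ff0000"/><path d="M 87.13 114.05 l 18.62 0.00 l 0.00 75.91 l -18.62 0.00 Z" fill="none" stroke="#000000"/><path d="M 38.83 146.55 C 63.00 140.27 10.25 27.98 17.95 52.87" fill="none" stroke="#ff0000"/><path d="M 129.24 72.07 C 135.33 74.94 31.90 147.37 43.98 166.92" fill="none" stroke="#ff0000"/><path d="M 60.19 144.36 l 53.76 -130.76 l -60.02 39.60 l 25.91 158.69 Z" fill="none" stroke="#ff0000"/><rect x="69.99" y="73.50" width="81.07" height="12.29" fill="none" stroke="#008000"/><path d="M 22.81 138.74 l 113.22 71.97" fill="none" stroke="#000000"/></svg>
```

; LightBurn 1.4.05
; GRBL device profile, absolute coords
G21
G90
G0 X168.56 Y164.25
M4 S951
G1 X138.34 Y216.59 F479
G1 X77.90 Y216.59
G1 X47.68 Y164.25
G1 X77.90 Y111.91
G1 X138.34 Y111.91
G1 X168.56 Y164.25
M5
G0 X87.13 Y114.31
M4 S398
G1 X105.75 Y114.31 F1908
G1 X105.75 Y38.40
G1 X87.13 Y38.40
G1 X87.13 Y114.31
M5
G0 X38.83 Y81.81
M4 S951
G1 X42.45 Y114.42 F479
G1 X25.31 Y163.66
G1 X17.95 Y175.49
M5
G0 X129.24 Y156.29
M4 S951
G1 X107.16 Y134.77 F479
G1 X62.07 Y94.08
G1 X43.98 Y61.44
M5
G0 X60.19 Y84.00
M4 S951
G1 X113.95 Y214.76 F479
G1 X53.93 Y175.16
G1 X79.84 Y16.47
G1 X60.19 Y84.00
M5
G0 X69.99 Y154.86
M4 S200
G1 X151.06 Y154.86 F4023
G1 X151.06 Y142.57
G1 X69.99 Y142.57
G1 X69.99 Y154.86
M5
G0 X22.81 Y89.62
M4 S398
G1 X136.03 Y17.65 F1908
M5
G0 X0.00 Y0.00

viewBox `0 0 177.52 228.36` with mm width/height → 1 unit = 1 mm. Flip: y_m = 228.36 − y_svg.

**Shape 1** — `<circle>` circle, stroke `#ff0000` → cut (S951, F479). Machine vertices: (168.56,164.25) → (138.34,216.59) → (77.90,216.59) → (47.68,164.25) → (77.90,111.91) → (138.34,111.91) → (168.56,164.25). Closed: final G1 returns to the first vertex.

**Shape 2** — `<path>` rectangle, stroke `#000000` → score (S398, F1908). Machine vertices: (87.13,114.31) → (105.75,114.31) → (105.75,38.40) → (87.13,38.40) → (87.13,114.31). Closed: final G1 returns to the first vertex.

**Shape 3** — `<path>` cubic bezier, stroke `#ff0000` → cut (S951, F479). Control points (SVG): P0=(38.83,146.55), P1=(63.00,140.27), P2=(10.25,27.98), P3=(17.95,52.87); sampled at t=k/3. Machine vertices: (38.83,81.81) → (42.45,114.42) → (25.31,163.66) → (17.95,175.49). Open path.

**Shape 4** — `<path>` cubic bezier, stroke `#ff0000` → cut (S951, F479). Control points (SVG): P0=(129.24,72.07), P1=(135.33,74.94), P2=(31.90,147.37), P3=(43.98,166.92); sampled at t=k/3. Machine vertices: (129.24,156.29) → (107.16,134.77) → (62.07,94.08) → (43.98,61.44). Open path.

**Shape 5** — `<path>` closed polygon, stroke `#ff0000` → cut (S951, F479). Machine vertices: (60.19,84.00) → (113.95,214.76) → (53.93,175.16) → (79.84,16.47) → (60.19,84.00). Closed: final G1 returns to the first vertex.

**Shape 6** — `<rect>` rectangle, stroke `#008000` → engrave (S200, F4023). Machine vertices: (69.99,154.86) → (151.06,154.86) → (151.06,142.57) → (69.99,142.57) → (69.99,154.86). Closed: final G1 returns to the first vertex.

**Shape 7** — `<path>` line segment, stroke `#000000` → score (S398, F1908). Machine vertices: (22.81,89.62) → (136.03,17.65). Open path.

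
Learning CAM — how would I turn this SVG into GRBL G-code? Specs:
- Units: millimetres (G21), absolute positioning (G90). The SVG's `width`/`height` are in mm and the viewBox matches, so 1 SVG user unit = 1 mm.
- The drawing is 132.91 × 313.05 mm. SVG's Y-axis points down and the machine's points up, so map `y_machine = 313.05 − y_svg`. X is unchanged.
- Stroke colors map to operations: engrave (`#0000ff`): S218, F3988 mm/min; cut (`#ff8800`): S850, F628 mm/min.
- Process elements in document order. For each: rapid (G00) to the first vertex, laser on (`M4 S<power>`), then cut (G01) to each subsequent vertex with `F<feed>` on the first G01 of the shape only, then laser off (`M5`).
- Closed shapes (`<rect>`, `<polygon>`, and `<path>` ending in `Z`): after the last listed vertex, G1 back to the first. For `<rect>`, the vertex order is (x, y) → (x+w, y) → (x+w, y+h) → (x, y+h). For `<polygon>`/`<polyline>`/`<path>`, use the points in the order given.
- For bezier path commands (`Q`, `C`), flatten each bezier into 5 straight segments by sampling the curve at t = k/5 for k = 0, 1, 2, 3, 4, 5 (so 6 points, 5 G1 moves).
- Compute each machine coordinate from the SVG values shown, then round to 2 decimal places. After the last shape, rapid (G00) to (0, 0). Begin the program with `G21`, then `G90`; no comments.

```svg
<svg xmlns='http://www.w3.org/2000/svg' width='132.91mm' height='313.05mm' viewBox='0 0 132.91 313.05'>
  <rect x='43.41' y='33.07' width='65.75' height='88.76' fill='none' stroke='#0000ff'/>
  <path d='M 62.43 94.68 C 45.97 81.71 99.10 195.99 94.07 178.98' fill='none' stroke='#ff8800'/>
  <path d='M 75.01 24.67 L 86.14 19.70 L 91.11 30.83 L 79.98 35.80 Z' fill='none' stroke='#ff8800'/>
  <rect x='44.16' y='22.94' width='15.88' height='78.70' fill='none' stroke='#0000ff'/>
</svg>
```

G21
G90
G00 X43.41 Y279.98
M4 S218
G01 X109.16 Y279.98 F3988
G01 X109.16 Y191.22
G01 X43.41 Y191.22
G01 X43.41 Y279.98
M5
G00 X62.43 Y218.37
M4 S850
G01 X59.88 Y212.95 F628
G01 X67.91 Y189.40
G01 X80.37 Y160.13
G01 X91.13 Y137.55
G01 X94.07 Y134.07
M5
G00 X75.01 Y288.38
M4 S850
G01 X86.14 Y293.35 F628
G01 X91.11 Y282.22
G01 X79.98 Y277.25
G01 X75.01 Y288.38
M5
G00 X44.16 Y290.11
M4 S218
G01 X60.04 Y290.11 F3988
G01 X60.04 Y211.41
G01 X44.16 Y211.41
G01 X44.16 Y290.11
M5
G00 X0.00 Y0.00

Since the viewBox matches the mm dimensions, user units are millimetres directly. The only transform is the Y-flip y_m = 313.05 − y_svg.

Shape 1 is a rectangle drawn with `<rect>`. Its stroke #0000ff means engrave at S218, F3988. After flipping Y the toolpath is (43.41,279.98) → (109.16,279.98) → (109.16,191.22) → (43.41,191.22) → (43.41,279.98), returning to the start.

Shape 2 is a cubic bezier drawn with `<path>`. Its stroke #ff8800 means cut at S850, F628. After flipping Y the toolpath is (62.43,218.37) → (59.88,212.95) → (67.91,189.40) → (80.37,160.13) → (91.13,137.55) → (94.07,134.07).

Shape 3 is a regular polygon drawn with `<path>`. Its stroke #ff8800 means cut at S850, F628. After flipping Y the toolpath is (75.01,288.38) → (86.14,293.35) → (91.11,282.22) → (79.98,277.25) → (75.01,288.38), returning to the start.

Shape 4 is a rectangle drawn with `<rect>`. Its stroke #0000ff means engrave at S218, F3988. After flipping Y the toolpath is (44.16,290.11) → (60.04,290.11) → (60.04,211.41) → (44.16,211.41) → (44.16,290.11), returning to the start.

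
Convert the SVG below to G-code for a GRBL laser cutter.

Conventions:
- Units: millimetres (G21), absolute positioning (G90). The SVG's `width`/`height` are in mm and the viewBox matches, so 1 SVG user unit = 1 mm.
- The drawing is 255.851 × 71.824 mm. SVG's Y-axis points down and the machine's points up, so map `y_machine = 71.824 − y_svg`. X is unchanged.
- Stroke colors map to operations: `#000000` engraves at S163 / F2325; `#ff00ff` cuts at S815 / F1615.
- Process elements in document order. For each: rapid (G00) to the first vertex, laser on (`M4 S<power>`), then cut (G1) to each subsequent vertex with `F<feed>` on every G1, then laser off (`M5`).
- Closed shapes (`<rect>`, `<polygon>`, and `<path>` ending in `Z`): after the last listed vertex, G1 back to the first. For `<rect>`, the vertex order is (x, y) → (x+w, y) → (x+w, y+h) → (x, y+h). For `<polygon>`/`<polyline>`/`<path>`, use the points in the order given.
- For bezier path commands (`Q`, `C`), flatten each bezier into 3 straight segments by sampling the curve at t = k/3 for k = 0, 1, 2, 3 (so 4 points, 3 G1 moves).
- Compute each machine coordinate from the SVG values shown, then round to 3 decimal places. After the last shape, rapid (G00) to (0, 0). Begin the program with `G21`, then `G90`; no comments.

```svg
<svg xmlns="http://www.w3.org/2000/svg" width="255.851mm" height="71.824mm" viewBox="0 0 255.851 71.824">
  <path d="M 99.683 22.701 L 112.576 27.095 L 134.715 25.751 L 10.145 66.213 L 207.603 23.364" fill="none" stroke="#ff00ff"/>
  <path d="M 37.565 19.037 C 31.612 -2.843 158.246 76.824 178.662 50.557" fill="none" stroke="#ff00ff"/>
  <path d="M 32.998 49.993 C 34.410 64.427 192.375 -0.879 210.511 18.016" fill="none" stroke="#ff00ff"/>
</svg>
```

1 u = 1 mm; y_m = 71.824 − y.

[1] `<path>` open polyline, #ff00ff→cut S815 F1615: (99.683,49.123) → (112.576,44.729) → (134.715,46.073) → (10.145,5.611) → (207.603,48.460)

[2] `<path>` cubic bezier, #ff00ff→cut S815 F1615: (37.565,52.787) → (66.963,48.502) → (131.685,22.627) → (178.662,21.267)

[3] `<path>` cubic bezier, #ff00ff→cut S815 F1615: (32.998,21.831) → (75.617,27.905) → (156.742,50.708) → (210.511,53.808)

G21
G90
G00 X99.683 Y49.123
M4 S815
G1 X112.576 Y44.729 F1615
G1 X134.715 Y46.073 F1615
G1 X10.145 Y5.611 F1615
G1 X207.603 Y48.460 F1615
M5
G00 X37.565 Y52.787
M4 S815
G1 X66.963 Y48.502 F1615
G1 X131.685 Y22.627 F1615
G1 X178.662 Y21.267 F1615
M5
G00 X32.998 Y21.831
M4 S815
G1 X75.617 Y27.905 F1615
G1 X156.742 Y50.708 F1615
G1 X210.511 Y53.808 F1615
M5
G00 X0.000 Y0.000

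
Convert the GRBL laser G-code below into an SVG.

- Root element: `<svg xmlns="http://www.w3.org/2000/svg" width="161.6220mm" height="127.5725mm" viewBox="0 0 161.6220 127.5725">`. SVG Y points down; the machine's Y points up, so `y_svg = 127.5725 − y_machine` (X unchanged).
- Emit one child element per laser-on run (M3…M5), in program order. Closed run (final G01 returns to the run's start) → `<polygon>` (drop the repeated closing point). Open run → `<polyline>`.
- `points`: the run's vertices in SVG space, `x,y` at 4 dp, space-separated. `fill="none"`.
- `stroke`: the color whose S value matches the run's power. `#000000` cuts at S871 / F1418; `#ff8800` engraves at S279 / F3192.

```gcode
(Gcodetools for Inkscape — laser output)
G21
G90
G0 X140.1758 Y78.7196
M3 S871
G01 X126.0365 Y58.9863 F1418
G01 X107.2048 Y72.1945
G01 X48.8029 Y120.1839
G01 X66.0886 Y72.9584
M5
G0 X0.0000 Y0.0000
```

<svg xmlns="http://www.w3.org/2000/svg" width="161.6220mm" height="127.5725mm" viewBox="0 0 161.6220 127.5725">
  <polyline points="140.1758,48.8529 126.0365,68.5862 107.2048,55.3780 48.8029,7.3886 66.0886,54.6141" fill="none" stroke="#000000"/>
</svg>

Each laser-on run becomes one SVG element. Flip Y back into SVG space with y_svg = 127.5725 − y_machine. Every run uses S871, so all elements get stroke `#000000` (cut).

Run 1: The run is open, so emit a `<polyline>` with points (Y-flipped): 140.1758,48.8529 126.0365,68.5862 107.2048,55.3780 48.8029,7.3886 66.0886,54.6141.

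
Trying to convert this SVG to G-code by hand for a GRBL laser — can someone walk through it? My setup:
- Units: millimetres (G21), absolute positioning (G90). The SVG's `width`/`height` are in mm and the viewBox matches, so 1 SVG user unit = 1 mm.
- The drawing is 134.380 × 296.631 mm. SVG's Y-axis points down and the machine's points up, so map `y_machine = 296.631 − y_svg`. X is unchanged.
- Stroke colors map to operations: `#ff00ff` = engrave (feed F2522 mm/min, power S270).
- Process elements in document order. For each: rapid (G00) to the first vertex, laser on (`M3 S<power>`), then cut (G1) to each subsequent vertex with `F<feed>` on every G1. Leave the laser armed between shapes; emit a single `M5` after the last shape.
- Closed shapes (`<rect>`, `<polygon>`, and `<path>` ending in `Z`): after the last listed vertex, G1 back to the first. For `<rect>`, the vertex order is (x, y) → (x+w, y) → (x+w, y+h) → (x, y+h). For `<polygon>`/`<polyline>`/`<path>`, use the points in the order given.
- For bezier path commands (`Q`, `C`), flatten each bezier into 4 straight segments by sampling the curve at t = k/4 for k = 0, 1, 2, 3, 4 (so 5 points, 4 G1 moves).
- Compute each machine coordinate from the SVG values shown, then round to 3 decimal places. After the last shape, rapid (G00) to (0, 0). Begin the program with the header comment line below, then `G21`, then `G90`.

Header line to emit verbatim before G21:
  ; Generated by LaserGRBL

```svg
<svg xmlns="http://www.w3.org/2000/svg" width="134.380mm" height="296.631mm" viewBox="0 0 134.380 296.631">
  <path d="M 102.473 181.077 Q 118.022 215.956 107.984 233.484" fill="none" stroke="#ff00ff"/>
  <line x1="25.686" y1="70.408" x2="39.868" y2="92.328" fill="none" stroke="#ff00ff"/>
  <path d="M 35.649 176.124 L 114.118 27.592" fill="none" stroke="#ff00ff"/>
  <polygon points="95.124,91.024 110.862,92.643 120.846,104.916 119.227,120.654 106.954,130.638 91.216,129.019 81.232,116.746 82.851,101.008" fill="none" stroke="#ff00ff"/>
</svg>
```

; Generated by LaserGRBL
G21
G90
G00 X102.473 Y115.554
M3 S270
G1 X108.648 Y99.199 F2522
G1 X111.625 Y85.013 F2522
G1 X111.404 Y72.995 F2522
G1 X107.984 Y63.147 F2522
G00 X25.686 Y226.223
M3 S270
G1 X39.868 Y204.303 F2522
G00 X35.649 Y120.507
M3 S270
G1 X114.118 Y269.039 F2522
G00 X95.124 Y205.607
M3 S270
G1 X110.862 Y203.988 F2522
G1 X120.846 Y191.715 F2522
G1 X119.227 Y175.977 F2522
G1 X106.954 Y165.993 F2522
G1 X91.216 Y167.612 F2522
G1 X81.232 Y179.885 F2522
G1 X82.851 Y195.623 F2522
G1 X95.124 Y205.607 F2522
M5
G00 X0.000 Y0.000

Since the viewBox matches the mm dimensions, user units are millimetres directly. The only transform is the Y-flip y_m = 296.631 − y_svg.

Shape 1 is a quadratic bezier drawn with `<path>`. Its stroke #ff00ff means engrave at S270, F2522. After flipping Y the toolpath is (102.473,115.554) → (108.648,99.199) → (111.625,85.013) → (111.404,72.995) → (107.984,63.147).

Shape 2 is a line segment drawn with `<line>`. Its stroke #ff00ff means engrave at S270, F2522. After flipping Y the toolpath is (25.686,226.223) → (39.868,204.303).

Shape 3 is a line segment drawn with `<path>`. Its stroke #ff00ff means engrave at S270, F2522. After flipping Y the toolpath is (35.649,120.507) → (114.118,269.039).

Shape 4 is a regular polygon drawn with `<polygon>`. Its stroke #ff00ff means engrave at S270, F2522. After flipping Y the toolpath is (95.124,205.607) → (110.862,203.988) → (120.846,191.715) → (119.227,175.977) → (106.954,165.993) → (91.216,167.612) → (81.232,179.885) → (82.851,195.623) → (95.124,205.607), returning to the start.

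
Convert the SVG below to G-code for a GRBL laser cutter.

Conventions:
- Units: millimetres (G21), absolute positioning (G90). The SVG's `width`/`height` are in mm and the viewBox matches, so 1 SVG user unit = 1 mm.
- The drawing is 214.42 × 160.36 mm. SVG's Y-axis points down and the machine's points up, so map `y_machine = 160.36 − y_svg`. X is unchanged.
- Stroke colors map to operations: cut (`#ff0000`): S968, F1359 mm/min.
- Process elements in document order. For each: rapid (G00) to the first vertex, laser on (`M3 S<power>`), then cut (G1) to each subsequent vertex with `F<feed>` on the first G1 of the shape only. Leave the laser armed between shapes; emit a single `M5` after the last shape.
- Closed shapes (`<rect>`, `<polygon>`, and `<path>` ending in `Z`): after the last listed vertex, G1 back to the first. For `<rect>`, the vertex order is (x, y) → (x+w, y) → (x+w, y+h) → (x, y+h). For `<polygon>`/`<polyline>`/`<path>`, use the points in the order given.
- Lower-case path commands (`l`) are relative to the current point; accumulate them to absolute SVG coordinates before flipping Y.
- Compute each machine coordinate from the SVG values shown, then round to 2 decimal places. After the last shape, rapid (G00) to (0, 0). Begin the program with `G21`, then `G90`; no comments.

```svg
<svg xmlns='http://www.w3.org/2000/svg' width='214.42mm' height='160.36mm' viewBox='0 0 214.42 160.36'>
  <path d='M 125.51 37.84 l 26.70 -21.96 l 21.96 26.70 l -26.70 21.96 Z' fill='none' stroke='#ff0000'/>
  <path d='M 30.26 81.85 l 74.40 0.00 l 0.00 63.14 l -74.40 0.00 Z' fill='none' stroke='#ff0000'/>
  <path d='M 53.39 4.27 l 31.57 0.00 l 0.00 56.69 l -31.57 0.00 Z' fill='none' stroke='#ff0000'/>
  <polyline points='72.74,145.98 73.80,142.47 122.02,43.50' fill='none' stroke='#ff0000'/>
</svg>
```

Since the viewBox matches the mm dimensions, user units are millimetres directly. The only transform is the Y-flip y_m = 160.36 − y_svg.

Shape 1 is a regular polygon drawn with `<path>`. Its stroke #ff0000 means cut at S968, F1359. After flipping Y the toolpath is (125.51,122.52) → (152.21,144.48) → (174.17,117.78) → (147.47,95.82) → (125.51,122.52), returning to the start.

Shape 2 is a rectangle drawn with `<path>`. Its stroke #ff0000 means cut at S968, F1359. After flipping Y the toolpath is (30.26,78.51) → (104.66,78.51) → (104.66,15.37) → (30.26,15.37) → (30.26,78.51), returning to the start.

Shape 3 is a rectangle drawn with `<path>`. Its stroke #ff0000 means cut at S968, F1359. After flipping Y the toolpath is (53.39,156.09) → (84.96,156.09) → (84.96,99.40) → (53.39,99.40) → (53.39,156.09), returning to the start.

Shape 4 is a open polyline drawn with `<polyline>`. Its stroke #ff0000 means cut at S968, F1359. After flipping Y the toolpath is (72.74,14.38) → (73.80,17.89) → (122.02,116.86).

G21
G90
G00 X125.51 Y122.52
M3 S968
G1 X152.21 Y144.48 F1359
G1 X174.17 Y117.78
G1 X147.47 Y95.82
G1 X125.51 Y122.52
G00 X30.26 Y78.51
M3 S968
G1 X104.66 Y78.51 F1359
G1 X104.66 Y15.37
G1 X30.26 Y15.37
G1 X30.26 Y78.51
G00 X53.39 Y156.09
M3 S968
G1 X84.96 Y156.09 F1359
G1 X84.96 Y99.40
G1 X53.39 Y99.40
G1 X53.39 Y156.09
G00 X72.74 Y14.38
M3 S968
G1 X73.80 Y17.89 F1359
G1 X122.02 Y116.86
M5
G00 X0.00 Y0.00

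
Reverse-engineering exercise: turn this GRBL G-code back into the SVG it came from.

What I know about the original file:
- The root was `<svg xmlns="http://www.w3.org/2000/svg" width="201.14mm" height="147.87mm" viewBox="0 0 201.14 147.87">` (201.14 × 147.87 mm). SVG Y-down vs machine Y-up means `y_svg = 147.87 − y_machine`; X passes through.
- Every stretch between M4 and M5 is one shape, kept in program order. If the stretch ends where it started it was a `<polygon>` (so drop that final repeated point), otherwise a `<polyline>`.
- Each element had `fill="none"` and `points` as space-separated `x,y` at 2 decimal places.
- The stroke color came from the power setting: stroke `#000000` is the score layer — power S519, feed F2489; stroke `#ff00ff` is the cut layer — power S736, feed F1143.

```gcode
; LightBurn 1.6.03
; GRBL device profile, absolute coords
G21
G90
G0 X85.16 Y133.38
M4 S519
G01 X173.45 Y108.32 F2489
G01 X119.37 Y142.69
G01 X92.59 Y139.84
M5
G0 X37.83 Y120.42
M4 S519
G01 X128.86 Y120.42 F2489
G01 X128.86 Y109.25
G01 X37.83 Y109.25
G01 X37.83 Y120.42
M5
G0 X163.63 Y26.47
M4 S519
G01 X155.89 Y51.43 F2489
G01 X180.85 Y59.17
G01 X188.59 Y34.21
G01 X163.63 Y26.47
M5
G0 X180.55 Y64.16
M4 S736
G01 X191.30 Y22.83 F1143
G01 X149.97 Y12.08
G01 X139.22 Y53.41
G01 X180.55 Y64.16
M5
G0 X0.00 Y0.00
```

Each laser-on run becomes one SVG element. Flip Y back into SVG space with y_svg = 147.87 − y_machine.

Run 1: power S519 maps to stroke `#000000` (score). The run is open, so emit a `<polyline>` with points (Y-flipped): 85.16,14.49 173.45,39.55 119.37,5.18 92.59,8.03.

Run 2: power S519 maps to stroke `#000000` (score). The run returns to its start, so emit a `<polygon>` with points (Y-flipped): 37.83,27.45 128.86,27.45 128.86,38.62 37.83,38.62.

Run 3: S519 ⇒ score layer `#000000`. The run returns to its start, so emit a `<polygon>` with points (Y-flipped): 163.63,121.40 155.89,96.44 180.85,88.70 188.59,113.66.

Run 4: S736 ⇒ cut layer `#ff00ff`. The run returns to its start, so emit a `<polygon>` with points (Y-flipped): 180.55,83.71 191.30,125.04 149.97,135.79 139.22,94.46.

<svg xmlns="http://www.w3.org/2000/svg" width="201.14mm" height="147.87mm" viewBox="0 0 201.14 147.87">
  <polyline points="85.16,14.49 173.45,39.55 119.37,5.18 92.59,8.03" fill="none" stroke="#000000"/>
  <polygon points="37.83,27.45 128.86,27.45 128.86,38.62 37.83,38.62" fill="none" stroke="#000000"/>
  <polygon points="163.63,121.40 155.89,96.44 180.85,88.70 188.59,113.66" fill="none" stroke="#000000"/>
  <polygon points="180.55,83.71 191.30,125.04 149.97,135.79 139.22,94.46" fill="none" stroke="#ff00ff"/>
</svg>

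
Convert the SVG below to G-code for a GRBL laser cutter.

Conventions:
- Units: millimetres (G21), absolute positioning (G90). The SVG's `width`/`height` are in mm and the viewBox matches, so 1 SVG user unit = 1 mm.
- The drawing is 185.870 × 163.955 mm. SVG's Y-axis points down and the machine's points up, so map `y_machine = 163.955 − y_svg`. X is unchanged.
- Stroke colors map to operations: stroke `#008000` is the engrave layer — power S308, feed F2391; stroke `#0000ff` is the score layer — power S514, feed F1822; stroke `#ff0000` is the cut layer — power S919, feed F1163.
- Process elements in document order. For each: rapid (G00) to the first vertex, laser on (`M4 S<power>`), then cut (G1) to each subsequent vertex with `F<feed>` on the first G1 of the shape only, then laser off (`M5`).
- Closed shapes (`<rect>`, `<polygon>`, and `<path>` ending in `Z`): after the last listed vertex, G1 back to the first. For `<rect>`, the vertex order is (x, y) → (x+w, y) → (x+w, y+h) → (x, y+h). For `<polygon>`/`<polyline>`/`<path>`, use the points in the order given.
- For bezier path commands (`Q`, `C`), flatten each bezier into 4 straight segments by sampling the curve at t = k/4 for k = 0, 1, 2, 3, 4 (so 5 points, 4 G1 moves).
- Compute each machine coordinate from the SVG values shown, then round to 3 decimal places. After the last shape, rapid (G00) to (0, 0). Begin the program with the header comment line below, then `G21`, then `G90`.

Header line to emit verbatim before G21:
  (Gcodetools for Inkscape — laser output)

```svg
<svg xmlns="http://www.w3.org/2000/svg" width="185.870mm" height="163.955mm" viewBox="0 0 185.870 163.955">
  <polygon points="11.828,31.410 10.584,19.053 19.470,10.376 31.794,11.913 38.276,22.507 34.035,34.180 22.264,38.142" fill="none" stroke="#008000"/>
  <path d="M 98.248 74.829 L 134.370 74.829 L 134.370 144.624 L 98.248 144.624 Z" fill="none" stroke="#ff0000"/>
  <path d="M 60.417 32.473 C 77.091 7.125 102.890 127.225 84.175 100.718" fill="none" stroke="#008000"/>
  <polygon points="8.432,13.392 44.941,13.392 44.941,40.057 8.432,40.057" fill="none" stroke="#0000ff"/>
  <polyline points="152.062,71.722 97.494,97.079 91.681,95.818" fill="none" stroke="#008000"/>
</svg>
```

(Gcodetools for Inkscape — laser output)
G21
G90
G00 X11.828 Y132.545
M4 S308
G1 X10.584 Y144.902 F2391
G1 X19.470 Y153.579
G1 X31.794 Y152.042
G1 X38.276 Y141.448
G1 X34.035 Y129.775
G1 X22.264 Y125.813
G1 X11.828 Y132.545
M5
G00 X98.248 Y89.126
M4 S919
G1 X134.370 Y89.126 F1163
G1 X134.370 Y19.331
G1 X98.248 Y19.331
G1 X98.248 Y89.126
M5
G00 X60.417 Y131.482
M4 S308
G1 X73.795 Y127.785 F2391
G1 X85.567 Y96.925
G1 X90.703 Y66.282
G1 X84.175 Y63.237
M5
G00 X8.432 Y150.563
M4 S514
G1 X44.941 Y150.563 F1822
G1 X44.941 Y123.898
G1 X8.432 Y123.898
G1 X8.432 Y150.563
M5
G00 X152.062 Y92.233
M4 S308
G1 X97.494 Y66.876 F2391
G1 X91.681 Y68.137
M5
G00 X0.000 Y0.000

viewBox `0 0 185.870 163.955` with mm width/height → 1 unit = 1 mm. Flip: y_m = 163.955 − y_svg.

**Shape 1** — `<polygon>` regular polygon, stroke `#008000` → engrave (S308, F2391). Machine vertices: (11.828,132.545) → (10.584,144.902) → (19.470,153.579) → (31.794,152.042) → (38.276,141.448) → (34.035,129.775) → (22.264,125.813) → (11.828,132.545). Closed: final G1 returns to the first vertex.

**Shape 2** — `<path>` rectangle, stroke `#ff0000` → cut (S919, F1163). Machine vertices: (98.248,89.126) → (134.370,89.126) → (134.370,19.331) → (98.248,19.331) → (98.248,89.126). Closed: final G1 returns to the first vertex.

**Shape 3** — `<path>` cubic bezier, stroke `#008000` → engrave (S308, F2391). Control points (SVG): P0=(60.417,32.473), P1=(77.091,7.125), P2=(102.890,127.225), P3=(84.175,100.718); sampled at t=k/4. Machine vertices: (60.417,131.482) → (73.795,127.785) → (85.567,96.925) → (90.703,66.282) → (84.175,63.237). Open path.

**Shape 4** — `<polygon>` rectangle, stroke `#0000ff` → score (S514, F1822). Machine vertices: (8.432,150.563) → (44.941,150.563) → (44.941,123.898) → (8.432,123.898) → (8.432,150.563). Closed: final G1 returns to the first vertex.

**Shape 5** — `<polyline>` open polyline, stroke `#008000` → engrave (S308, F2391). Machine vertices: (152.062,92.233) → (97.494,66.876) → (91.681,68.137). Open path.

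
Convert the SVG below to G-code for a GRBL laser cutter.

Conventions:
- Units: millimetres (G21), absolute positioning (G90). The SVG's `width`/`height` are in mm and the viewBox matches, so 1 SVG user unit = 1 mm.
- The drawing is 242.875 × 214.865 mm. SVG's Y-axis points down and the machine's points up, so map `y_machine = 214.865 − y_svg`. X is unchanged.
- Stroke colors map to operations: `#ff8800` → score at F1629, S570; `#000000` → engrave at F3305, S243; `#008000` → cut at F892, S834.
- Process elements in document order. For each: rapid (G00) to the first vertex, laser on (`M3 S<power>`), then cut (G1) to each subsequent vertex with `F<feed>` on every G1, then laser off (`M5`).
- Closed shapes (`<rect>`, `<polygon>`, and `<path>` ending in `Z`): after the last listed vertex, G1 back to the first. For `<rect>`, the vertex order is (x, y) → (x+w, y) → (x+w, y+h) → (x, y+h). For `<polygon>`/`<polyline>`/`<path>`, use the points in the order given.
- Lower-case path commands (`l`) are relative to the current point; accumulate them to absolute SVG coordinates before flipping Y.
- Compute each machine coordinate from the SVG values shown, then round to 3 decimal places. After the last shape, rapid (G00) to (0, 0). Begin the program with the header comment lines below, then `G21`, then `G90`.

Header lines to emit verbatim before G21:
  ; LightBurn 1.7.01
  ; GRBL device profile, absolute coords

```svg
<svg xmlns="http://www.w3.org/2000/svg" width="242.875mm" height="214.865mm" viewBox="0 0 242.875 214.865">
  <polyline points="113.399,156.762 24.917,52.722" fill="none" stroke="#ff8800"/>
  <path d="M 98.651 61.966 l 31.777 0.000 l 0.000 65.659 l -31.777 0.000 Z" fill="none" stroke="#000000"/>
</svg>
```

viewBox `0 0 242.875 214.865` with mm width/height → 1 unit = 1 mm. Flip: y_m = 214.865 − y_svg.

**Shape 1** — `<polyline>` line segment, stroke `#ff8800` → score (S570, F1629). Machine vertices: (113.399,58.103) → (24.917,162.143). Open path.

**Shape 2** — `<path>` rectangle, stroke `#000000` → engrave (S243, F3305). Machine vertices: (98.651,152.899) → (130.428,152.899) → (130.428,87.240) → (98.651,87.240) → (98.651,152.899). Closed: final G1 returns to the first vertex.

; LightBurn 1.7.01
; GRBL device profile, absolute coords
G21
G90
G00 X113.399 Y58.103
M3 S570
G1 X24.917 Y162.143 F1629
M5
G00 X98.651 Y152.899
M3 S243
G1 X130.428 Y152.899 F3305
G1 X130.428 Y87.240 F3305
G1 X98.651 Y87.240 F3305
G1 X98.651 Y152.899 F3305
M5
G00 X0.000 Y0.000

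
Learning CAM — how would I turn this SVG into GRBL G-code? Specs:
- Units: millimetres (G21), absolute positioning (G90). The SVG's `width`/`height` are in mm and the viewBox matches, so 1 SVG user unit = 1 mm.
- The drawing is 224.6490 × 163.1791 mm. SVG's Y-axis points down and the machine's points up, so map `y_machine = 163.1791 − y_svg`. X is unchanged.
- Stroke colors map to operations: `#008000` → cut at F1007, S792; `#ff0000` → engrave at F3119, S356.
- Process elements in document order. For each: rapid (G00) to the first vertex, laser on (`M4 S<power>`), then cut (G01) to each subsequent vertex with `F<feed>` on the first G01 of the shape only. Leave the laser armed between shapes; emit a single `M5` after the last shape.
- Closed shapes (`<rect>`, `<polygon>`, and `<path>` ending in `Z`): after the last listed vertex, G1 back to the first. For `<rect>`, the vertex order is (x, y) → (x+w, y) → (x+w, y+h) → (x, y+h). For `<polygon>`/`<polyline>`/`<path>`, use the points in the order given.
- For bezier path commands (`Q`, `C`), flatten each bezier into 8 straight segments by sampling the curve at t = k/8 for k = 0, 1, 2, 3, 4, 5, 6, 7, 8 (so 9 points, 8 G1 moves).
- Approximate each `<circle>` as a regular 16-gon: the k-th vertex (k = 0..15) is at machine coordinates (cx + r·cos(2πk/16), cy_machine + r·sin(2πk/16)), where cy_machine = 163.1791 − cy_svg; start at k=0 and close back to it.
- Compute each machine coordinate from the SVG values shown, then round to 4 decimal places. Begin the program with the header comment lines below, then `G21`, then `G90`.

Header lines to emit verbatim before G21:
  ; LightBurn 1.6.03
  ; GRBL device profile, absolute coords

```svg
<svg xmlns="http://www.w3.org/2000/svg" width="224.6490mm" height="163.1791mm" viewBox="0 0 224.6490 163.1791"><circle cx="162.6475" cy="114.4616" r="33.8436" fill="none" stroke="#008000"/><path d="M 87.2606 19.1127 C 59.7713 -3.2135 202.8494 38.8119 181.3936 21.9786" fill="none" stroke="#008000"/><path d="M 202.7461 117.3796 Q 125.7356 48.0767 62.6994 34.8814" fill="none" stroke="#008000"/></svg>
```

1 u = 1 mm; y_m = 163.1791 − y.

[1] `<circle>` circle, #008000→cut S792 F1007: (196.4911,48.7175) → (193.9149,61.6689) → (186.5785,72.6485) → (175.5989,79.9849) → (162.6475,82.5611) → (149.6961,79.9849) → (138.7165,72.6485) → (131.3801,61.6689) → (128.8039,48.7175) → (131.3801,35.7661) → (138.7165,24.7865) → (149.6961,17.4501) → (162.6475,14.8739) → (175.5989,17.4501) → (186.5785,24.7865) → (193.9149,35.7661) → (196.4911,48.7175) (closed)

[2] `<path>` cubic bezier, #008000→cut S792 F1007: (87.2606,144.0664) → (84.2930,149.6629) → (93.3891,150.6703) → (110.6219,148.5325) → (132.0645,144.6933) → (153.7900,140.5966) → (171.8713,137.6864) → (182.3815,137.4064) → (181.3936,141.2005)

[3] `<path>` quadratic bezier, #008000→cut S792 F1007: (202.7461,45.7995) → (183.7118,62.2485) → (165.1142,76.9442) → (146.9534,89.8865) → (129.2292,101.0755) → (111.9417,110.5111) → (95.0909,118.1933) → (78.6768,124.1222) → (62.6994,128.2977)

; LightBurn 1.6.03
; GRBL device profile, absolute coords
G21
G90
G00 X196.4911 Y48.7175
M4 S792
G01 X193.9149 Y61.6689 F1007
G01 X186.5785 Y72.6485
G01 X175.5989 Y79.9849
G01 X162.6475 Y82.5611
G01 X149.6961 Y79.9849
G01 X138.7165 Y72.6485
G01 X131.3801 Y61.6689
G01 X128.8039 Y48.7175
G01 X131.3801 Y35.7661
G01 X138.7165 Y24.7865
G01 X149.6961 Y17.4501
G01 X162.6475 Y14.8739
G01 X175.5989 Y17.4501
G01 X186.5785 Y24.7865
G01 X193.9149 Y35.7661
G01 X196.4911 Y48.7175
G00 X87.2606 Y144.0664
M4 S792
G01 X84.2930 Y149.6629 F1007
G01 X93.3891 Y150.6703
G01 X110.6219 Y148.5325
G01 X132.0645 Y144.6933
G01 X153.7900 Y140.5966
G01 X171.8713 Y137.6864
G01 X182.3815 Y137.4064
G01 X181.3936 Y141.2005
G00 X202.7461 Y45.7995
M4 S792
G01 X183.7118 Y62.2485 F1007
G01 X165.1142 Y76.9442
G01 X146.9534 Y89.8865
G01 X129.2292 Y101.0755
G01 X111.9417 Y110.5111
G01 X95.0909 Y118.1933
G01 X78.6768 Y124.1222
G01 X62.6994 Y128.2977
M5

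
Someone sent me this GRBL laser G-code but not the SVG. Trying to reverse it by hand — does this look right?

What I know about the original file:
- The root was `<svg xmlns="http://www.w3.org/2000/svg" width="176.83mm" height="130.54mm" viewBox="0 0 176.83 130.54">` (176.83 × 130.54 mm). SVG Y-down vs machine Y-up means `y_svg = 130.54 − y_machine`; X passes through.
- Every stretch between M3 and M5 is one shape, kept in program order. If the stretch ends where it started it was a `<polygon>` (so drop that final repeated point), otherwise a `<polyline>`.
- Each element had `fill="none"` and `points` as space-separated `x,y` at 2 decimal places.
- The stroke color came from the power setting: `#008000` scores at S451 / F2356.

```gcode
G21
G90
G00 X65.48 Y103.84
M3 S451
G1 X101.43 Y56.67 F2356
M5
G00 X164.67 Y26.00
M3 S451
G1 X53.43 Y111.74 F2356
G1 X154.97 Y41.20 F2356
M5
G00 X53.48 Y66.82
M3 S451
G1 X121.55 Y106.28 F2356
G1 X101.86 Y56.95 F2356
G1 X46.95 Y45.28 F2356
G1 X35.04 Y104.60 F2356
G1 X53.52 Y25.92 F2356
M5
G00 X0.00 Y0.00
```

<svg xmlns="http://www.w3.org/2000/svg" width="176.83mm" height="130.54mm" viewBox="0 0 176.83 130.54">
  <polyline points="65.48,26.70 101.43,73.87" fill="none" stroke="#008000"/>
  <polyline points="164.67,104.54 53.43,18.80 154.97,89.34" fill="none" stroke="#008000"/>
  <polyline points="53.48,63.72 121.55,24.26 101.86,73.59 46.95,85.26 35.04,25.94 53.52,104.62" fill="none" stroke="#008000"/>
</svg>

Each laser-on run becomes one SVG element. Flip Y back into SVG space with y_svg = 130.54 − y_machine. Every run uses S451, so all elements get stroke `#008000` (score).

Run 1: The run is open, so emit a `<polyline>` with points (Y-flipped): 65.48,26.70 101.43,73.87.

Run 2: The run is open, so emit a `<polyline>` with points (Y-flipped): 164.67,104.54 53.43,18.80 154.97,89.34.

Run 3: The run is open, so emit a `<polyline>` with points (Y-flipped): 53.48,63.72 121.55,24.26 101.86,73.59 46.95,85.26 35.04,25.94 53.52,104.62.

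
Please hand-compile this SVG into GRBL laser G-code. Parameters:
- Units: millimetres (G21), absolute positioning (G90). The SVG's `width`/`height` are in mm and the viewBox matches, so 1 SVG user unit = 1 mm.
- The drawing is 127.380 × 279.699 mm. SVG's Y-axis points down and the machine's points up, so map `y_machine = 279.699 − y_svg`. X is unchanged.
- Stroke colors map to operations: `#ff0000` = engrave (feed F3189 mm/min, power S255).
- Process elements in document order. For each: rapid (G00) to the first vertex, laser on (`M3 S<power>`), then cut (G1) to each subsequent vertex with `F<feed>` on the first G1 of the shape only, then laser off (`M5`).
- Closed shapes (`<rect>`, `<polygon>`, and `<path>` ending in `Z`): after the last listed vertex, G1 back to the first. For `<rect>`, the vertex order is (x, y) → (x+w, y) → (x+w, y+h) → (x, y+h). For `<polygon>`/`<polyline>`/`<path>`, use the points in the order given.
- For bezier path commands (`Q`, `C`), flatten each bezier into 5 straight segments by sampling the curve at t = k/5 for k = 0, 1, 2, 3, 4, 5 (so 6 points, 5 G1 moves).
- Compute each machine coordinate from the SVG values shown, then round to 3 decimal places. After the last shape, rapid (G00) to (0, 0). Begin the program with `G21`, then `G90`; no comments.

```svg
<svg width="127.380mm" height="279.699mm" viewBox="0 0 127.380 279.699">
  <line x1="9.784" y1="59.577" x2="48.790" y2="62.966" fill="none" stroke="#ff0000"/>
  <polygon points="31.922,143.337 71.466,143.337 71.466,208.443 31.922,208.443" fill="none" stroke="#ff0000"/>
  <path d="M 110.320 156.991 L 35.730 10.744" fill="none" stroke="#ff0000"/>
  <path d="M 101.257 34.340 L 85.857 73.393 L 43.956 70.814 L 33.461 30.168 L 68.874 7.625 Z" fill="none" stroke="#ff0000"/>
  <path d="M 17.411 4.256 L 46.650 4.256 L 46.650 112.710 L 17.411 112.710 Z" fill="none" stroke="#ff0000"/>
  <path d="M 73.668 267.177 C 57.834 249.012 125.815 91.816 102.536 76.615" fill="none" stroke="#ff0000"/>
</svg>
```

G21
G90
G00 X9.784 Y220.122
M3 S255
G1 X48.790 Y216.733 F3189
M5
G00 X31.922 Y136.362
M3 S255
G1 X71.466 Y136.362 F3189
G1 X71.466 Y71.256
G1 X31.922 Y71.256
G1 X31.922 Y136.362
M5
G00 X110.320 Y122.708
M3 S255
G1 X35.730 Y268.955 F3189
M5
G00 X101.257 Y245.359
M3 S255
G1 X85.857 Y206.306 F3189
G1 X43.956 Y208.885
G1 X33.461 Y249.531
G1 X68.874 Y272.074
G1 X101.257 Y245.359
M5
G00 X17.411 Y275.443
M3 S255
G1 X46.650 Y275.443 F3189
G1 X46.650 Y166.989
G1 X17.411 Y166.989
G1 X17.411 Y275.443
M5
G00 X73.668 Y12.522
M3 S255
G1 X72.825 Y37.857 F3189
G1 X83.694 Y83.069
G1 X97.871 Y134.671
G1 X106.953 Y179.172
G1 X102.536 Y203.084
M5
G00 X0.000 Y0.000

1 u = 1 mm; y_m = 279.699 − y.

[1] `<line>` line segment, #ff0000→engrave S255 F3189: (9.784,220.122) → (48.790,216.733)

[2] `<polygon>` rectangle, #ff0000→engrave S255 F3189: (31.922,136.362) → (71.466,136.362) → (71.466,71.256) → (31.922,71.256) → (31.922,136.362) (closed)

[3] `<path>` line segment, #ff0000→engrave S255 F3189: (110.320,122.708) → (35.730,268.955)

[4] `<path>` regular polygon, #ff0000→engrave S255 F3189: (101.257,245.359) → (85.857,206.306) → (43.956,208.885) → (33.461,249.531) → (68.874,272.074) → (101.257,245.359) (closed)

[5] `<path>` rectangle, #ff0000→engrave S255 F3189: (17.411,275.443) → (46.650,275.443) → (46.650,166.989) → (17.411,166.989) → (17.411,275.443) (closed)

[6] `<path>` cubic bezier, #ff0000→engrave S255 F3189: (73.668,12.522) → (72.825,37.857) → (83.694,83.069) → (97.871,134.671) → (106.953,179.172) → (102.536,203.084)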